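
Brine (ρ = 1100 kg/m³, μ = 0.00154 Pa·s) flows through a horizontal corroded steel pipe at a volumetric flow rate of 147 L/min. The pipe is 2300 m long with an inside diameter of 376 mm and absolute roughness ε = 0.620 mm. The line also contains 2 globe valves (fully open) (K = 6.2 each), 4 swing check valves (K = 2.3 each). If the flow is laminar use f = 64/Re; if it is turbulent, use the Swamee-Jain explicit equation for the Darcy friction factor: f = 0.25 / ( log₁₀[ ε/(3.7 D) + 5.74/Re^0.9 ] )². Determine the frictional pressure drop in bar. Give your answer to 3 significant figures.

ΔP ≈ 6.83×10^-4 bar

Q = 147 L/min = 147/60000 = 0.00245 m³/s.
Cross-sectional area A = πD²/4 = π(0.376)²/4 = 0.111 m²; mean velocity V = Q/A = 0.00245/0.111 = 0.02206 m/s.
Reynolds number Re = ρVD/μ = 1100 · 0.02206 · 0.376 / 0.00154 = 5926.
Re > 4000 → turbulent. Relative roughness ε/D = 0.00062/0.376 = 0.00165. Swamee-Jain: f = 0.25/(log₁₀[0.00165/3.7 + 5.74/5926^0.9])² = 0.25/(log₁₀[0.000446 + 0.00231])² = 0.25/(-2.56)² = 0.03815.
Total minor-loss coefficient ΣK = 2·6.2 + 4·2.3 = 21.6.
ΔP = [f·L/D + ΣK]·(ρV²/2) = [0.03815·2300/0.376 + 21.6]·(1100·0.02206²/2) = [233.4 + 21.6]·0.2678 = 68.27 Pa.
ΔP = 68.27 Pa = 6.83×10^-4 bar.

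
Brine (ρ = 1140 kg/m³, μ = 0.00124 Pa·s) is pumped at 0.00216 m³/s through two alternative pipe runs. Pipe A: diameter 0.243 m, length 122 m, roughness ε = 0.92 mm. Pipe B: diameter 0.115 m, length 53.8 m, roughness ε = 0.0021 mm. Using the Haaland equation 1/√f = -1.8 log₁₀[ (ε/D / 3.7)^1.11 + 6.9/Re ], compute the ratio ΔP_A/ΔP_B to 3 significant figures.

ΔP_A/ΔP_B ≈ 0.0763

Pipe A: V = Q/A = 0.00216/0.04638 = 0.04657 m/s; Re = 1.04e+04; ε/D = 0.00379; Haaland → f = 0.03566; ΔP_A = f(L/D)(ρV²/2) = 22.14 Pa.
Pipe B: V = Q/A = 0.00216/0.01039 = 0.208 m/s; Re = 2.199e+04; ε/D = 1.83e-05; Haaland → f = 0.02517; ΔP_B = f(L/D)(ρV²/2) = 290.3 Pa.
ΔP_A/ΔP_B = 22.14/290.3 = 0.0763.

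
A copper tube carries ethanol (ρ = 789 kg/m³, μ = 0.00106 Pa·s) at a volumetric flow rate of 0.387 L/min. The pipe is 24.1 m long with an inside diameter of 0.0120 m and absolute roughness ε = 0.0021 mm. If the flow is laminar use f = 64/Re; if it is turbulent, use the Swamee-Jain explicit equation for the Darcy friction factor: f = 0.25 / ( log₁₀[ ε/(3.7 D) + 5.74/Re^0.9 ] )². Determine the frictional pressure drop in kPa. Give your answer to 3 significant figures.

ΔP ≈ 0.324 kPa

Q = 0.387 L/min = 0.387/60000 = 6.45e-06 m³/s.
Cross-sectional area A = πD²/4 = π(0.012)²/4 = 0.0001131 m²; mean velocity V = Q/A = 6.45e-06/0.0001131 = 0.05703 m/s.
Reynolds number Re = ρVD/μ = 789 · 0.05703 · 0.012 / 0.00106 = 509.4.
Re < 2300 → laminar flow, so f = 64/Re = 64/509.4 = 0.1256 (the turbulent correlation is not needed).
Darcy-Weisbach: ΔP = f(L/D)(ρV²/2) = 0.1256·(24.1/0.012)·(789·0.05703²/2) = 0.1256·2008·1.283 = 323.8 Pa.
ΔP = 323.8 Pa = 0.324 kPa.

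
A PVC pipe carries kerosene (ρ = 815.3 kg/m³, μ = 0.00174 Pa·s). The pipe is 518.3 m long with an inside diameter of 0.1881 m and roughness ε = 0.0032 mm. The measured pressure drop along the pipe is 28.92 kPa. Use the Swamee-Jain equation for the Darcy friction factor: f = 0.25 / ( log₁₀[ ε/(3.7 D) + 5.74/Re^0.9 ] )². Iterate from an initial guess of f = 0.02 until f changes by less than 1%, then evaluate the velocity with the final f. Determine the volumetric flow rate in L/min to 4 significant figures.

Q ≈ 2008 L/min

Rearranging Darcy-Weisbach: V = √(2·ΔP·D/(f·L·ρ)). With ε/D = 3.2e-06/0.1881 = 1.7e-05, iterate starting from f = 0.02:
  f = 0.02 → V = √(2·2.892e+04·0.1881/(0.02·518.3·815.3)) = 1.135 m/s; Re = ρVD/μ = 1e+05; f → 0.01797
  f = 0.01797 → V = 1.197 m/s; Re = 1.055e+05; f → 0.01777
  f = 0.01777 → V = 1.204 m/s; Re = 1.061e+05; f → 0.01775
Converged (Δf/f < 1%). With the final f = 0.01775: V = √(2·2.892e+04·0.1881/(0.01775·518.3·815.3)) = 1.204 m/s.
Q = V·A = 1.204·(π/4·0.1881²) = 0.03347 m³/s = 2008 L/min.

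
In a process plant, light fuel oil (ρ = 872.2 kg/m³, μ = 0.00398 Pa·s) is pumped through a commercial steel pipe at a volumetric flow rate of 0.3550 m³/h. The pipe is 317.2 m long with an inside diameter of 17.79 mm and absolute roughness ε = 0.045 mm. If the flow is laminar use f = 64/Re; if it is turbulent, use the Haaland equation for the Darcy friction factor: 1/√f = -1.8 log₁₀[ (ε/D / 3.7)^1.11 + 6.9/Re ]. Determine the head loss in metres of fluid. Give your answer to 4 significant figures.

Q = 0.3550 m³/h = 0.3550/3600 = 9.861e-05 m³/s.
Cross-sectional area A = πD²/4 = π(0.01779)²/4 = 0.0002486 m²; mean velocity V = Q/A = 9.861e-05/0.0002486 = 0.3967 m/s.
Reynolds number Re = ρVD/μ = 872.2 · 0.3967 · 0.01779 / 0.00398 = 1547.
Re < 2300 → laminar flow, so f = 64/Re = 64/1547 = 0.04138 (the turbulent correlation is not needed).
Darcy-Weisbach: ΔP = f(L/D)(ρV²/2) = 0.04138·(317.2/0.01779)·(872.2·0.3967²/2) = 0.04138·1.783e+04·68.64 = 5.064e+04 Pa.
Head loss h_f = ΔP/(ρg) = 5.064e+04/(872.2·9.81) = 5.919 m.

h_f ≈ 5.919 m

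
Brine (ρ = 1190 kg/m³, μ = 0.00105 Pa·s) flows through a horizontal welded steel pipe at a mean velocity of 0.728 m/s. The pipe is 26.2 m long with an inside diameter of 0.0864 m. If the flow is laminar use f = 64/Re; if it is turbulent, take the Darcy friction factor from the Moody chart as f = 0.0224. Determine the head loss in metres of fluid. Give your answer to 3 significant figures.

h_f ≈ 0.183 m

Reynolds number Re = ρVD/μ = 1190 · 0.728 · 0.0864 / 0.00105 = 7.129e+04.
Re > 4000 → turbulent; use the Moody-chart value f = 0.0224.
Darcy-Weisbach: ΔP = f(L/D)(ρV²/2) = 0.0224·(26.2/0.0864)·(1190·0.728²/2) = 0.0224·303.2·315.3 = 2142 Pa.
Head loss h_f = ΔP/(ρg) = 2142/(1190·9.81) = 0.183 m.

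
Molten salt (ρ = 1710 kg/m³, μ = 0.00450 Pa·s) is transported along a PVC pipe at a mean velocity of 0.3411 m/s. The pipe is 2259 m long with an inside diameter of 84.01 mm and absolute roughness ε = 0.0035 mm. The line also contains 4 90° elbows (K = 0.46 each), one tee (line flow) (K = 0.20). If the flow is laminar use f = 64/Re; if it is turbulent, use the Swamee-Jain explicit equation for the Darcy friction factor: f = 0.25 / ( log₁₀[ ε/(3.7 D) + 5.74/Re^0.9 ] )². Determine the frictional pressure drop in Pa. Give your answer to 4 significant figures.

ΔP ≈ 81350 Pa

Reynolds number Re = ρVD/μ = 1710 · 0.3411 · 0.08401 / 0.0045 = 1.089e+04.
Re > 4000 → turbulent. Relative roughness ε/D = 3.5e-06/0.08401 = 4.17e-05. Swamee-Jain: f = 0.25/(log₁₀[4.17e-05/3.7 + 5.74/1.089e+04^0.9])² = 0.25/(log₁₀[1.13e-05 + 0.00134])² = 0.25/(-2.871)² = 0.03034.
Total minor-loss coefficient ΣK = 4·0.46 + 1·0.2 = 2.04.
ΔP = [f·L/D + ΣK]·(ρV²/2) = [0.03034·2259/0.08401 + 2.04]·(1710·0.3411²/2) = [815.7 + 2.04]·99.48 = 8.135e+04 Pa.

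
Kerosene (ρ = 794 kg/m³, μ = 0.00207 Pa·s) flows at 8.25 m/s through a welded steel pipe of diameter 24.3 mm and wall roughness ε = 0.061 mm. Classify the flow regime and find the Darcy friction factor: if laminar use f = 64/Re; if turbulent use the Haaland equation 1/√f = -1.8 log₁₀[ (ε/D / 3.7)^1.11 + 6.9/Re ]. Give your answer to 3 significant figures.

f ≈ 0.0266

Re = ρVD/μ = 794·8.25·0.0243/0.00207 = 7.69e+04.
Re > 4000 → turbulent. ε/D = 6.1e-05/0.0243 = 0.00251; Haaland: 1/√f = -1.8 log₁₀[0.000304 + 8.97e-05] = 6.128, so f = 0.02663.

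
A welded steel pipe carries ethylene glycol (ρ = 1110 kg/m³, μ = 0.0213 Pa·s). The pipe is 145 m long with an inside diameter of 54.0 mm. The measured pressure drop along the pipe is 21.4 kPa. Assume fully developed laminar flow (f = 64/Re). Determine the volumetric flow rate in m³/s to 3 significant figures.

Q ≈ 0.00145 m³/s

For laminar flow, f = 64/Re with Re = ρVD/μ, so Darcy-Weisbach reduces to ΔP = 32μLV/D². Solving for V: V = ΔP·D²/(32μL) = 2.14e+04·(0.054)²/(32·0.0213·145) = 0.6314 m/s.
Check: Re = ρVD/μ = 1110·0.6314·0.054/0.0213 = 1777 < 2300, so the laminar assumption holds.
Q = V·A = 0.6314·(π/4·0.054²) = 0.001446 m³/s = 0.00145 m³/s.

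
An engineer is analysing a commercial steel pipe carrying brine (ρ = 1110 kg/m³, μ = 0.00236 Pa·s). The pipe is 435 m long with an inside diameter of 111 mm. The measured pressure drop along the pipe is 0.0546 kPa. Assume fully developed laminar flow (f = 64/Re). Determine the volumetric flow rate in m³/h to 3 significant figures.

Q ≈ 0.713 m³/h

For laminar flow, f = 64/Re with Re = ρVD/μ, so Darcy-Weisbach reduces to ΔP = 32μLV/D². Solving for V: V = ΔP·D²/(32μL) = 54.6·(0.111)²/(32·0.00236·435) = 0.02048 m/s.
Check: Re = ρVD/μ = 1110·0.02048·0.111/0.00236 = 1069 < 2300, so the laminar assumption holds.
Q = V·A = 0.02048·(π/4·0.111²) = 0.0001982 m³/s = 0.713 m³/h.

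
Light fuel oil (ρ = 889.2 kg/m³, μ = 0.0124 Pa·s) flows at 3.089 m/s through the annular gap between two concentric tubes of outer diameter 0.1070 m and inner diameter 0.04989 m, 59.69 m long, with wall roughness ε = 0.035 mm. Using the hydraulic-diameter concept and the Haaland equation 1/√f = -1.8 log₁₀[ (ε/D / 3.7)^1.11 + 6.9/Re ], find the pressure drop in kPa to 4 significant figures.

ΔP ≈ 132.4 kPa

Hydraulic diameter D_h = 4A/P = D_o - D_i = 0.107 - 0.04989 = 0.05711 m.
Re = ρVD_h/μ = 889.2·3.089·0.05711/0.0124 = 1.265e+04.
ε/D_h = 3.5e-05/0.05711 = 0.000613; Haaland gives 1/√f = -1.8 log₁₀[6.36e-05+0.000545] = 5.788, so f = 0.02985.
ΔP = f(L/D_h)(ρV²/2) = 0.02985·59.69/0.05711·4242 = 1.324e+05 Pa.
ΔP = 132.4 kPa.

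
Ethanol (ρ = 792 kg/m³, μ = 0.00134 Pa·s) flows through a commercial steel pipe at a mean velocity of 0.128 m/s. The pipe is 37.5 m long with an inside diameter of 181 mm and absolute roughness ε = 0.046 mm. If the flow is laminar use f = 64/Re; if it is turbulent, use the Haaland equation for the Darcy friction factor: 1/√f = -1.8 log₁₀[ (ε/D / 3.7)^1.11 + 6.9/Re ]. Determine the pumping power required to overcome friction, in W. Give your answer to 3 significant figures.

Reynolds number Re = ρVD/μ = 792 · 0.128 · 0.181 / 0.00134 = 1.369e+04.
Re > 4000 → turbulent. Relative roughness ε/D = 4.6e-05/0.181 = 0.000254. Haaland: 1/√f = -1.8 log₁₀[(0.000254/3.7)^1.11 + 6.9/1.369e+04] = -1.8 log₁₀[2.39e-05 + 0.000504] = 5.9, so f = 0.02873.
Darcy-Weisbach: ΔP = f(L/D)(ρV²/2) = 0.02873·(37.5/0.181)·(792·0.128²/2) = 0.02873·207.2·6.488 = 38.62 Pa.
Q = V·A = 0.128·0.02573 = 0.003293 m³/s.
Pumping power P = QΔP = 0.003293·38.62 = 0.1272 W = 0.127 W.

P ≈ 0.127 W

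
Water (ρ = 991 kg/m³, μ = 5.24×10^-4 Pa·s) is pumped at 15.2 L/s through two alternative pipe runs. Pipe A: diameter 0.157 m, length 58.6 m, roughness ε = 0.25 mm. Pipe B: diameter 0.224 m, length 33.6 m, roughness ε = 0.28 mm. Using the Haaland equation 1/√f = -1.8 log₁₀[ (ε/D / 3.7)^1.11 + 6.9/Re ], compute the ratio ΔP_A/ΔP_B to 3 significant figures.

Pipe A: V = Q/A = 0.0152/0.01936 = 0.7852 m/s; Re = 2.331e+05; ε/D = 0.00159; Haaland → f = 0.0229; ΔP_A = f(L/D)(ρV²/2) = 2610 Pa.
Pipe B: V = Q/A = 0.0152/0.03941 = 0.3857 m/s; Re = 1.634e+05; ε/D = 0.00125; Haaland → f = 0.02208; ΔP_B = f(L/D)(ρV²/2) = 244.1 Pa.
ΔP_A/ΔP_B = 2610/244.1 = 10.7.

ΔP_A/ΔP_B ≈ 10.7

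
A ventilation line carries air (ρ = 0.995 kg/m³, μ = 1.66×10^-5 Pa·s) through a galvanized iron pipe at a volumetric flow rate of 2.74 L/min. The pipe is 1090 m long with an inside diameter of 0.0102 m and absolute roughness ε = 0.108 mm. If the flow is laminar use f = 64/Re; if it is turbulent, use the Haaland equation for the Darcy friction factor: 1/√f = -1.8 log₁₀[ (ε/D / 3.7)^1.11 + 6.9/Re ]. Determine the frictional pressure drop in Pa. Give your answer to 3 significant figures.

ΔP ≈ 3110 Pa

Q = 2.74 L/min = 2.74/60000 = 4.567e-05 m³/s.
Cross-sectional area A = πD²/4 = π(0.0102)²/4 = 8.171e-05 m²; mean velocity V = Q/A = 4.567e-05/8.171e-05 = 0.5589 m/s.
Reynolds number Re = ρVD/μ = 0.995 · 0.5589 · 0.0102 / 1.66e-05 = 341.7.
Re < 2300 → laminar flow, so f = 64/Re = 64/341.7 = 0.1873 (the turbulent correlation is not needed).
Darcy-Weisbach: ΔP = f(L/D)(ρV²/2) = 0.1873·(1090/0.0102)·(0.995·0.5589²/2) = 0.1873·1.069e+05·0.1554 = 3110 Pa.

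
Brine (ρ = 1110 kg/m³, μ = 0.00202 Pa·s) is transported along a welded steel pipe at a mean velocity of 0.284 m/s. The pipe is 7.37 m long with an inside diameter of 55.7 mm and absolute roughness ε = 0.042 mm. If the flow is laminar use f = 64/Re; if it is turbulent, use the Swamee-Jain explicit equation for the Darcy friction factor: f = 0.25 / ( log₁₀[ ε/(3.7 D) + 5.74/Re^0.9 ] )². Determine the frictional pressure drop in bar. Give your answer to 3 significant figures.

ΔP ≈ 0.00198 bar

Reynolds number Re = ρVD/μ = 1110 · 0.284 · 0.0557 / 0.00202 = 8693.
Re > 4000 → turbulent. Relative roughness ε/D = 4.2e-05/0.0557 = 0.000754. Swamee-Jain: f = 0.25/(log₁₀[0.000754/3.7 + 5.74/8693^0.9])² = 0.25/(log₁₀[0.000204 + 0.00164])² = 0.25/(-2.735)² = 0.03341.
Darcy-Weisbach: ΔP = f(L/D)(ρV²/2) = 0.03341·(7.37/0.0557)·(1110·0.284²/2) = 0.03341·132.3·44.76 = 197.9 Pa.
ΔP = 197.9 Pa = 0.00198 bar.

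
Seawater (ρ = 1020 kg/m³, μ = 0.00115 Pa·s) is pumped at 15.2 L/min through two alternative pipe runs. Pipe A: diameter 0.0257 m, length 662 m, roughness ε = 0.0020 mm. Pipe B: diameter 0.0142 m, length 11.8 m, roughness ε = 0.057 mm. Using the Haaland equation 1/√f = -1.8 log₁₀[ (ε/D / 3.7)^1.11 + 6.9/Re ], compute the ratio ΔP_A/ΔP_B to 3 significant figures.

Pipe A: V = Q/A = 0.0002533/0.0005187 = 0.4884 m/s; Re = 1.113e+04; ε/D = 7.78e-05; Haaland → f = 0.03008; ΔP_A = f(L/D)(ρV²/2) = 9.424e+04 Pa.
Pipe B: V = Q/A = 0.0002533/0.0001584 = 1.6 m/s; Re = 2.015e+04; ε/D = 0.00401; Haaland → f = 0.03278; ΔP_B = f(L/D)(ρV²/2) = 3.555e+04 Pa.
ΔP_A/ΔP_B = 9.424e+04/3.555e+04 = 2.65.

ΔP_A/ΔP_B ≈ 2.65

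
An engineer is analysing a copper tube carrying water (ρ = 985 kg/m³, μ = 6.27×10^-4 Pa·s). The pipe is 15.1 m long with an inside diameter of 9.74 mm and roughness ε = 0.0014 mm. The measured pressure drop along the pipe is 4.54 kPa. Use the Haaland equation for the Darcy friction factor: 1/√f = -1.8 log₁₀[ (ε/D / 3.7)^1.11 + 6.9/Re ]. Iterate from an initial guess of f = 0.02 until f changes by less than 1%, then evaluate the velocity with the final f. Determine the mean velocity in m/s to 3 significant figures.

V ≈ 0.410 m/s

Rearranging Darcy-Weisbach: V = √(2·ΔP·D/(f·L·ρ)). With ε/D = 1.4e-06/0.00974 = 0.000144, iterate starting from f = 0.02:
  f = 0.02 → V = √(2·4540·0.00974/(0.02·15.1·985)) = 0.5453 m/s; Re = ρVD/μ = 8343; f → 0.03262
  f = 0.03262 → V = 0.4269 m/s; Re = 6533; f → 0.03497
  f = 0.03497 → V = 0.4124 m/s; Re = 6310; f → 0.03532
Converged (Δf/f < 1%). With the final f = 0.03532: V = √(2·4540·0.00974/(0.03532·15.1·985)) = 0.4103 m/s.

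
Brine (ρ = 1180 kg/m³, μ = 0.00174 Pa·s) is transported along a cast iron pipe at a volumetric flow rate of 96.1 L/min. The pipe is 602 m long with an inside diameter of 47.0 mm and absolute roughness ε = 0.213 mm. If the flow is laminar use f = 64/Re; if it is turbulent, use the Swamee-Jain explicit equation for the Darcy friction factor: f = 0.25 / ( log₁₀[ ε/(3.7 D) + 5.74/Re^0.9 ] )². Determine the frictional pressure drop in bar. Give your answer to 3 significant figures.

Q = 96.1 L/min = 96.1/60000 = 0.001602 m³/s.
Cross-sectional area A = πD²/4 = π(0.047)²/4 = 0.001735 m²; mean velocity V = Q/A = 0.001602/0.001735 = 0.9232 m/s.
Reynolds number Re = ρVD/μ = 1180 · 0.9232 · 0.047 / 0.00174 = 2.943e+04.
Re > 4000 → turbulent. Relative roughness ε/D = 0.000213/0.047 = 0.00453. Swamee-Jain: f = 0.25/(log₁₀[0.00453/3.7 + 5.74/2.943e+04^0.9])² = 0.25/(log₁₀[0.00122 + 0.000546])² = 0.25/(-2.752)² = 0.03301.
Darcy-Weisbach: ΔP = f(L/D)(ρV²/2) = 0.03301·(602/0.047)·(1180·0.9232²/2) = 0.03301·1.281e+04·502.8 = 2.126e+05 Pa.
ΔP = 2.126e+05 Pa = 2.13 bar.

ΔP ≈ 2.13 bar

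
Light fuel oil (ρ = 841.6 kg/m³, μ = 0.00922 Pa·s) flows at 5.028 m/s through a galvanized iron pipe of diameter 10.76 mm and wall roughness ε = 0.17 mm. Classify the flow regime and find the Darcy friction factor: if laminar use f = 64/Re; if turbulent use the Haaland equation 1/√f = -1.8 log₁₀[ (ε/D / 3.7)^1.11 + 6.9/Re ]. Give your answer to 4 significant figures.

Re = ρVD/μ = 841.6·5.028·0.01076/0.00922 = 4938.
Re > 4000 → turbulent. ε/D = 0.00017/0.01076 = 0.0158; Haaland: 1/√f = -1.8 log₁₀[0.00234 + 0.0014] = 4.369, so f = 0.05239.

f ≈ 0.05239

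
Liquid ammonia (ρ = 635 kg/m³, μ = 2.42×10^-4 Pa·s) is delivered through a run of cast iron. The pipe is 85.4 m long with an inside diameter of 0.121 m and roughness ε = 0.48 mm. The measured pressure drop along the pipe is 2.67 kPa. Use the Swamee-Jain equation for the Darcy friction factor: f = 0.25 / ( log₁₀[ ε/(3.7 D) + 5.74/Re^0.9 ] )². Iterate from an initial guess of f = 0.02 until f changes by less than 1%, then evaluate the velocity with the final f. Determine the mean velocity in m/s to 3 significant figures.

Rearranging Darcy-Weisbach: V = √(2·ΔP·D/(f·L·ρ)). With ε/D = 0.00048/0.121 = 0.00397, iterate starting from f = 0.02:
  f = 0.02 → V = √(2·2670·0.121/(0.02·85.4·635)) = 0.7718 m/s; Re = ρVD/μ = 2.451e+05; f → 0.02896
  f = 0.02896 → V = 0.6414 m/s; Re = 2.037e+05; f → 0.02907
Converged (Δf/f < 1%). With the final f = 0.02907: V = √(2·2670·0.121/(0.02907·85.4·635)) = 0.6402 m/s.

V ≈ 0.640 m/s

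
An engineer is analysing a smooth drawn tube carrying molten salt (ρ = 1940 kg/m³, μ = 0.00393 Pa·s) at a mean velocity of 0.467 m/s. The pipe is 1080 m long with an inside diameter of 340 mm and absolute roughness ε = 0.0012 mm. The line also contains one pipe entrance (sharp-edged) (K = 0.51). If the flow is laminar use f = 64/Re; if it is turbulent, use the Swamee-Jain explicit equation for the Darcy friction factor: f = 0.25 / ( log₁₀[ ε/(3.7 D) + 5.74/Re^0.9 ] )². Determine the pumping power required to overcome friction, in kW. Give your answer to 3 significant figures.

P ≈ 0.541 kW

Reynolds number Re = ρVD/μ = 1940 · 0.467 · 0.34 / 0.00393 = 7.838e+04.
Re > 4000 → turbulent. Relative roughness ε/D = 1.2e-06/0.34 = 3.53e-06. Swamee-Jain: f = 0.25/(log₁₀[3.53e-06/3.7 + 5.74/7.838e+04^0.9])² = 0.25/(log₁₀[9.54e-07 + 0.000226])² = 0.25/(-3.644)² = 0.01883.
Total minor-loss coefficient ΣK = 1·0.51 = 0.51.
ΔP = [f·L/D + ΣK]·(ρV²/2) = [0.01883·1080/0.34 + 0.51]·(1940·0.467²/2) = [59.8 + 0.51]·211.5 = 1.276e+04 Pa.
Q = V·A = 0.467·0.09079 = 0.0424 m³/s.
Pumping power P = QΔP = 0.0424·1.276e+04 = 541.0 W = 0.541 kW.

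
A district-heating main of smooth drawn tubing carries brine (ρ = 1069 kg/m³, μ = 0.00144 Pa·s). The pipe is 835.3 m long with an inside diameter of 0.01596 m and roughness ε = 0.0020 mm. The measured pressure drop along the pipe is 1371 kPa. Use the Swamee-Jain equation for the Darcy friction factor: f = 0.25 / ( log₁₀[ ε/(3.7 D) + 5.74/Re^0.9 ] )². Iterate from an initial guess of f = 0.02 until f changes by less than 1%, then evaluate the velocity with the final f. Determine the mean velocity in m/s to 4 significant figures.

V ≈ 1.330 m/s

Rearranging Darcy-Weisbach: V = √(2·ΔP·D/(f·L·ρ)). With ε/D = 2e-06/0.01596 = 0.000125, iterate starting from f = 0.02:
  f = 0.02 → V = √(2·1.371e+06·0.01596/(0.02·835.3·1069)) = 1.565 m/s; Re = ρVD/μ = 1.855e+04; f → 0.02661
  f = 0.02661 → V = 1.357 m/s; Re = 1.608e+04; f → 0.02757
  f = 0.02757 → V = 1.333 m/s; Re = 1.58e+04; f → 0.02769
Converged (Δf/f < 1%). With the final f = 0.02769: V = √(2·1.371e+06·0.01596/(0.02769·835.3·1069)) = 1.33 m/s.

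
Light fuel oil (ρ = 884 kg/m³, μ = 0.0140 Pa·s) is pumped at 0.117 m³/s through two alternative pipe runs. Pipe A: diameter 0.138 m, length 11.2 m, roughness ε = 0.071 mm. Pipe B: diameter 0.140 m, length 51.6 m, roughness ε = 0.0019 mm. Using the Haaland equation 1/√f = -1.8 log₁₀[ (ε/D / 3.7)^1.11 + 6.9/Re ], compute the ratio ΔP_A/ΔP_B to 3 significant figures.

ΔP_A/ΔP_B ≈ 0.255

Pipe A: V = Q/A = 0.117/0.01496 = 7.822 m/s; Re = 6.816e+04; ε/D = 0.000514; Haaland → f = 0.02122; ΔP_A = f(L/D)(ρV²/2) = 4.658e+04 Pa.
Pipe B: V = Q/A = 0.117/0.01539 = 7.6 m/s; Re = 6.719e+04; ε/D = 1.36e-05; Haaland → f = 0.01944; ΔP_B = f(L/D)(ρV²/2) = 1.829e+05 Pa.
ΔP_A/ΔP_B = 4.658e+04/1.829e+05 = 0.255.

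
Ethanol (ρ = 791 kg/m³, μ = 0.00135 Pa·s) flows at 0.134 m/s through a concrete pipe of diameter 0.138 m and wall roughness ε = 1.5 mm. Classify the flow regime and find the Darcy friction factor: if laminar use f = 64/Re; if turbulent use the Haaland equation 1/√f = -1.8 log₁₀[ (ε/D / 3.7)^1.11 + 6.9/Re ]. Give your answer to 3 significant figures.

Re = ρVD/μ = 791·0.134·0.138/0.00135 = 1.083e+04.
Re > 4000 → turbulent. ε/D = 0.0015/0.138 = 0.0109; Haaland: 1/√f = -1.8 log₁₀[0.00155 + 0.000637] = 4.789, so f = 0.0436.

f ≈ 0.0436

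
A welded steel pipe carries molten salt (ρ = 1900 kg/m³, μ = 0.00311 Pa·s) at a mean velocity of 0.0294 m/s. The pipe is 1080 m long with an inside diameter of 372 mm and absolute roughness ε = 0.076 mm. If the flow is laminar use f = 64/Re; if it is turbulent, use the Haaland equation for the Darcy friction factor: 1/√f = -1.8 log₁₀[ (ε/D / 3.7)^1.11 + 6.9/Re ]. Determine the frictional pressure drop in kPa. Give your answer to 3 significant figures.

ΔP ≈ 0.0830 kPa

Reynolds number Re = ρVD/μ = 1900 · 0.0294 · 0.372 / 0.00311 = 6682.
Re > 4000 → turbulent. Relative roughness ε/D = 7.6e-05/0.372 = 0.000204. Haaland: 1/√f = -1.8 log₁₀[(0.000204/3.7)^1.11 + 6.9/6682] = -1.8 log₁₀[1.88e-05 + 0.00103] = 5.361, so f = 0.0348.
Darcy-Weisbach: ΔP = f(L/D)(ρV²/2) = 0.0348·(1080/0.372)·(1900·0.0294²/2) = 0.0348·2903·0.8211 = 82.96 Pa.
ΔP = 82.96 Pa = 0.0830 kPa.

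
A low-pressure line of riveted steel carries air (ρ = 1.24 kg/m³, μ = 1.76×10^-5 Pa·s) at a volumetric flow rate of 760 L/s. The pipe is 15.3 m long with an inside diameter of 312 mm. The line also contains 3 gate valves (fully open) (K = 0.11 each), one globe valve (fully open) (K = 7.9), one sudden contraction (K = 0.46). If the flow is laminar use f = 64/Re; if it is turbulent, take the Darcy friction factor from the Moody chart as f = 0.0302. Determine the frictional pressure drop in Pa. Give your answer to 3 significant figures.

ΔP ≈ 623 Pa

Q = 760 L/s = 760/1000 = 0.76 m³/s.
Cross-sectional area A = πD²/4 = π(0.312)²/4 = 0.07645 m²; mean velocity V = Q/A = 0.76/0.07645 = 9.941 m/s.
Reynolds number Re = ρVD/μ = 1.24 · 9.941 · 0.312 / 1.76e-05 = 2.185e+05.
Re > 4000 → turbulent; use the Moody-chart value f = 0.0302.
Total minor-loss coefficient ΣK = 3·0.11 + 1·7.9 + 1·0.46 = 8.69.
ΔP = [f·L/D + ΣK]·(ρV²/2) = [0.0302·15.3/0.312 + 8.69]·(1.24·9.941²/2) = [1.481 + 8.69]·61.27 = 623.1 Pa.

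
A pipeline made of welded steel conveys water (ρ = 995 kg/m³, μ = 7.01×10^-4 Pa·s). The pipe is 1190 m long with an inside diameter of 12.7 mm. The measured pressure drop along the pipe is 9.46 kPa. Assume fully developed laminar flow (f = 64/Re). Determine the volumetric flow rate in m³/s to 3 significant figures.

Q ≈ 7.24×10^-6 m³/s

For laminar flow, f = 64/Re with Re = ρVD/μ, so Darcy-Weisbach reduces to ΔP = 32μLV/D². Solving for V: V = ΔP·D²/(32μL) = 9460·(0.0127)²/(32·0.000701·1190) = 0.05716 m/s.
Check: Re = ρVD/μ = 995·0.05716·0.0127/0.000701 = 1030 < 2300, so the laminar assumption holds.
Q = V·A = 0.05716·(π/4·0.0127²) = 7.241e-06 m³/s = 7.24×10^-6 m³/s.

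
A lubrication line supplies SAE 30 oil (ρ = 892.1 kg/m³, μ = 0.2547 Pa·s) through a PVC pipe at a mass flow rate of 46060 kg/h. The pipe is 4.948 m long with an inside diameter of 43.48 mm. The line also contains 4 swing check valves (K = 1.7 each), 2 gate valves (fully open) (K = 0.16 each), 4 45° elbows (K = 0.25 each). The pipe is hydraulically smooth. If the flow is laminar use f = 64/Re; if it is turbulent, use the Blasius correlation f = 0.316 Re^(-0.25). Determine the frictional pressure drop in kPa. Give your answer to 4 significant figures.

ΔP ≈ 544.0 kPa

ṁ = 46060 kg/h = 46060/3600 = 12.79 kg/s.
A = πD²/4 = π(0.04348)²/4 = 0.001485 m²; mean velocity V = ṁ/(ρA) = 12.79/(892.1 · 0.001485) = 9.659 m/s.
Reynolds number Re = ρVD/μ = 892.1 · 9.659 · 0.04348 / 0.255 = 1471.
Re < 2300 → laminar flow, so f = 64/Re = 64/1471 = 0.04351 (the turbulent correlation is not needed).
Total minor-loss coefficient ΣK = 4·1.7 + 2·0.16 + 4·0.25 = 8.12.
ΔP = [f·L/D + ΣK]·(ρV²/2) = [0.04351·4.948/0.04348 + 8.12]·(892.1·9.659²/2) = [4.951 + 8.12]·4.162e+04 = 5.44e+05 Pa.
ΔP = 5.44e+05 Pa = 544.0 kPa.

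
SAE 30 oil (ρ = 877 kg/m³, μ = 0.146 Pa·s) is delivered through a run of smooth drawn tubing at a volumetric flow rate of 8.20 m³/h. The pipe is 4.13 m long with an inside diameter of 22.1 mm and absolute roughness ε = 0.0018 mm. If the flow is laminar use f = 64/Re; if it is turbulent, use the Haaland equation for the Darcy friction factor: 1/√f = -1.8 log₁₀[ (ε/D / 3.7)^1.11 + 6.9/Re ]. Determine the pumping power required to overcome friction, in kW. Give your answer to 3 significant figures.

P ≈ 0.534 kW

Q = 8.20 m³/h = 8.20/3600 = 0.002278 m³/s.
Cross-sectional area A = πD²/4 = π(0.0221)²/4 = 0.0003836 m²; mean velocity V = Q/A = 0.002278/0.0003836 = 5.938 m/s.
Reynolds number Re = ρVD/μ = 877 · 5.938 · 0.0221 / 0.146 = 788.3.
Re < 2300 → laminar flow, so f = 64/Re = 64/788.3 = 0.08119 (the turbulent correlation is not needed).
Darcy-Weisbach: ΔP = f(L/D)(ρV²/2) = 0.08119·(4.13/0.0221)·(877·5.938²/2) = 0.08119·186.9·1.546e+04 = 2.346e+05 Pa.
Pumping power P = QΔP = 0.002278·2.346e+05 = 534.3 W = 0.534 kW.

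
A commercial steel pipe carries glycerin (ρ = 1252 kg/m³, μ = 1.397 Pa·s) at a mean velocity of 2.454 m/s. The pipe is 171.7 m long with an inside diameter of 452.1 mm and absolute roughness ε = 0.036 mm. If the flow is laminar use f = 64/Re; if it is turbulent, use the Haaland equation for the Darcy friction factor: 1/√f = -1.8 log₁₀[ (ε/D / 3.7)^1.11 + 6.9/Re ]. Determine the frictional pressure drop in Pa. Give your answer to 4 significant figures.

ΔP ≈ 92160 Pa

Reynolds number Re = ρVD/μ = 1252 · 2.454 · 0.4521 / 1.4 = 994.3.
Re < 2300 → laminar flow, so f = 64/Re = 64/994.3 = 0.06437 (the turbulent correlation is not needed).
Darcy-Weisbach: ΔP = f(L/D)(ρV²/2) = 0.06437·(171.7/0.4521)·(1252·2.454²/2) = 0.06437·379.8·3770 = 9.216e+04 Pa.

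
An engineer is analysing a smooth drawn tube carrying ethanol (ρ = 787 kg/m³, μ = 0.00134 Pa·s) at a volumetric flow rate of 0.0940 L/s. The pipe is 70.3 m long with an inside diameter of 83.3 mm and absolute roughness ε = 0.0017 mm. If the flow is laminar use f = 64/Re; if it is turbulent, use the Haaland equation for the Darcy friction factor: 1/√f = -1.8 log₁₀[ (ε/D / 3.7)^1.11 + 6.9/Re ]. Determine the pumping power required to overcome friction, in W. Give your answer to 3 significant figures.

P ≈ 7.04×10^-4 W

Q = 0.0940 L/s = 0.0940/1000 = 9.4e-05 m³/s.
Cross-sectional area A = πD²/4 = π(0.0833)²/4 = 0.00545 m²; mean velocity V = Q/A = 9.4e-05/0.00545 = 0.01725 m/s.
Reynolds number Re = ρVD/μ = 787 · 0.01725 · 0.0833 / 0.00134 = 843.8.
Re < 2300 → laminar flow, so f = 64/Re = 64/843.8 = 0.07584 (the turbulent correlation is not needed).
Darcy-Weisbach: ΔP = f(L/D)(ρV²/2) = 0.07584·(70.3/0.0833)·(787·0.01725²/2) = 0.07584·843.9·0.1171 = 7.493 Pa.
Pumping power P = QΔP = 9.4e-05·7.493 = 7.044×10^-4 W = 7.04×10^-4 W.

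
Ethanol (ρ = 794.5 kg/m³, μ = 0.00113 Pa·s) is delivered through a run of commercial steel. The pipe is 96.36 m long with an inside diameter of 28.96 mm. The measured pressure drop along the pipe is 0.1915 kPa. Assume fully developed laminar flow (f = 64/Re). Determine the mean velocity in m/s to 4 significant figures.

For laminar flow, f = 64/Re with Re = ρVD/μ, so Darcy-Weisbach reduces to ΔP = 32μLV/D². Solving for V: V = ΔP·D²/(32μL) = 191.5·(0.02896)²/(32·0.00113·96.36) = 0.04609 m/s.
Check: Re = ρVD/μ = 794.5·0.04609·0.02896/0.00113 = 938.5 < 2300, so the laminar assumption holds.

V ≈ 0.04609 m/s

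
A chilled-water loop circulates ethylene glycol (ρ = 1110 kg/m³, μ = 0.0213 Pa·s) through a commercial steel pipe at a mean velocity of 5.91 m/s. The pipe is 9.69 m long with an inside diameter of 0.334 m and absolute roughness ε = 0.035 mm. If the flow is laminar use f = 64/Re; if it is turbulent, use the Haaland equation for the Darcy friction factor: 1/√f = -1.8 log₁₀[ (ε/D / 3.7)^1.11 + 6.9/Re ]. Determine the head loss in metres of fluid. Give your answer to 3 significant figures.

Reynolds number Re = ρVD/μ = 1110 · 5.91 · 0.334 / 0.0213 = 1.029e+05.
Re > 4000 → turbulent. Relative roughness ε/D = 3.5e-05/0.334 = 0.000105. Haaland: 1/√f = -1.8 log₁₀[(0.000105/3.7)^1.11 + 6.9/1.029e+05] = -1.8 log₁₀[8.95e-06 + 6.71e-05] = 7.414, so f = 0.01819.
Darcy-Weisbach: ΔP = f(L/D)(ρV²/2) = 0.01819·(9.69/0.334)·(1110·5.91²/2) = 0.01819·29.01·1.939e+04 = 1.023e+04 Pa.
Head loss h_f = ΔP/(ρg) = 1.023e+04/(1110·9.81) = 0.940 m.

h_f ≈ 0.940 m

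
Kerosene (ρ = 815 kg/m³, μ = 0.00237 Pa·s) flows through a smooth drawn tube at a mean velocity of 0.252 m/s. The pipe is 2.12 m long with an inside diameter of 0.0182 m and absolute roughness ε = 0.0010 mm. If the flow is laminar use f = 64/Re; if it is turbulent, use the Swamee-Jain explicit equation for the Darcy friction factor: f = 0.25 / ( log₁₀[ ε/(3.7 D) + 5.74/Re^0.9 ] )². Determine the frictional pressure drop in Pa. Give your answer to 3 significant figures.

Reynolds number Re = ρVD/μ = 815 · 0.252 · 0.0182 / 0.00237 = 1577.
Re < 2300 → laminar flow, so f = 64/Re = 64/1577 = 0.04058 (the turbulent correlation is not needed).
Darcy-Weisbach: ΔP = f(L/D)(ρV²/2) = 0.04058·(2.12/0.0182)·(815·0.252²/2) = 0.04058·116.5·25.88 = 122.3 Pa.

ΔP ≈ 122 Pa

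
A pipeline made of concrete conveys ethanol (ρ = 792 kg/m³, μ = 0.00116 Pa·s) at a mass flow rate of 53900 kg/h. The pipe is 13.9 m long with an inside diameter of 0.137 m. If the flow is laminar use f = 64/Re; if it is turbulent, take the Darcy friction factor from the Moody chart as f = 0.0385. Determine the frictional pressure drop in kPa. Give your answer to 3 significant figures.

ṁ = 53900 kg/h = 53900/3600 = 14.97 kg/s.
A = πD²/4 = π(0.137)²/4 = 0.01474 m²; mean velocity V = ṁ/(ρA) = 14.97/(792 · 0.01474) = 1.282 m/s.
Reynolds number Re = ρVD/μ = 792 · 1.282 · 0.137 / 0.00116 = 1.2e+05.
Re > 4000 → turbulent; use the Moody-chart value f = 0.0385.
Darcy-Weisbach: ΔP = f(L/D)(ρV²/2) = 0.0385·(13.9/0.137)·(792·1.282²/2) = 0.0385·101.5·651.3 = 2544 Pa.
ΔP = 2544 Pa = 2.54 kPa.

ΔP ≈ 2.54 kPa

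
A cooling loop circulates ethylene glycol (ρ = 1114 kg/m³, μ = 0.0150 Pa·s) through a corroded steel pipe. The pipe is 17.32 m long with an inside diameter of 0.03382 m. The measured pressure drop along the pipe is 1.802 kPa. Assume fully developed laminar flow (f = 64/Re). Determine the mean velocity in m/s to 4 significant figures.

For laminar flow, f = 64/Re with Re = ρVD/μ, so Darcy-Weisbach reduces to ΔP = 32μLV/D². Solving for V: V = ΔP·D²/(32μL) = 1802·(0.03382)²/(32·0.015·17.32) = 0.2479 m/s.
Check: Re = ρVD/μ = 1114·0.2479·0.03382/0.015 = 622.7 < 2300, so the laminar assumption holds.

V ≈ 0.2479 m/s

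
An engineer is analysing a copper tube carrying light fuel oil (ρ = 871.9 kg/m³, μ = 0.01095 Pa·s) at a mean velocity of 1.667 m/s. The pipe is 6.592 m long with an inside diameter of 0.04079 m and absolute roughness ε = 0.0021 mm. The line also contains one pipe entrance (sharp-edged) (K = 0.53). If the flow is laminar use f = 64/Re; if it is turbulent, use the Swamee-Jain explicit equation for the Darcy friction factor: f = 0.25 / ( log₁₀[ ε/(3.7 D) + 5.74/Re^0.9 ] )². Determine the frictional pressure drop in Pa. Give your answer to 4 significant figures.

ΔP ≈ 7889 Pa

Reynolds number Re = ρVD/μ = 871.9 · 1.667 · 0.04079 / 0.0109 = 5414.
Re > 4000 → turbulent. Relative roughness ε/D = 2.1e-06/0.04079 = 5.15e-05. Swamee-Jain: f = 0.25/(log₁₀[5.15e-05/3.7 + 5.74/5414^0.9])² = 0.25/(log₁₀[1.39e-05 + 0.0025])² = 0.25/(-2.599)² = 0.03701.
Total minor-loss coefficient ΣK = 1·0.53 = 0.53.
ΔP = [f·L/D + ΣK]·(ρV²/2) = [0.03701·6.592/0.04079 + 0.53]·(871.9·1.667²/2) = [5.982 + 0.53]·1211 = 7889 Pa.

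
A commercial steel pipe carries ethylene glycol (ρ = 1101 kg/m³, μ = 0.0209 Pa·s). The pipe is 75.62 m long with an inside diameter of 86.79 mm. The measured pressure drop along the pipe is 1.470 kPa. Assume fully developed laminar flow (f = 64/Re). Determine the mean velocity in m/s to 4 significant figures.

For laminar flow, f = 64/Re with Re = ρVD/μ, so Darcy-Weisbach reduces to ΔP = 32μLV/D². Solving for V: V = ΔP·D²/(32μL) = 1470·(0.08679)²/(32·0.0209·75.62) = 0.2189 m/s.
Check: Re = ρVD/μ = 1101·0.2189·0.08679/0.0209 = 1001 < 2300, so the laminar assumption holds.

V ≈ 0.2189 m/s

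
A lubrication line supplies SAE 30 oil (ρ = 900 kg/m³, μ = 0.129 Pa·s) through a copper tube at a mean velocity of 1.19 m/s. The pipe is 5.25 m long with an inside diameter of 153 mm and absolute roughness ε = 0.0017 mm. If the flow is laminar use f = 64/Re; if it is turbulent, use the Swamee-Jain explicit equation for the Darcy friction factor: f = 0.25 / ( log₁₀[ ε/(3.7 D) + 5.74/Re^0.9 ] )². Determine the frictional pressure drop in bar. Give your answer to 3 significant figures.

ΔP ≈ 0.0110 bar

Reynolds number Re = ρVD/μ = 900 · 1.19 · 0.153 / 0.129 = 1270.
Re < 2300 → laminar flow, so f = 64/Re = 64/1270 = 0.05038 (the turbulent correlation is not needed).
Darcy-Weisbach: ΔP = f(L/D)(ρV²/2) = 0.05038·(5.25/0.153)·(900·1.19²/2) = 0.05038·34.31·637.2 = 1102 Pa.
ΔP = 1102 Pa = 0.0110 bar.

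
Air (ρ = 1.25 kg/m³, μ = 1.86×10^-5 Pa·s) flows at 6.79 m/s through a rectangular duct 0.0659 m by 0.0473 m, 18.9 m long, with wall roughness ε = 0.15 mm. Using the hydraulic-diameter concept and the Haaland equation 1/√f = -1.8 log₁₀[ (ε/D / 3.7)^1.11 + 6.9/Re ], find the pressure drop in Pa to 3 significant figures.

ΔP ≈ 295 Pa

Hydraulic diameter D_h = 4A/P = 4·(0.0659·0.0473)/(2·(0.0659+0.0473)) = 0.01247/0.2264 = 0.05507 m.
Re = ρVD_h/μ = 1.25·6.79·0.05507/1.86e-05 = 2.513e+04.
ε/D_h = 0.00015/0.05507 = 0.00272; Haaland gives 1/√f = -1.8 log₁₀[0.000333+0.000275] = 5.79, so f = 0.02983.
ΔP = f(L/D_h)(ρV²/2) = 0.02983·18.9/0.05507·28.82 = 295 Pa.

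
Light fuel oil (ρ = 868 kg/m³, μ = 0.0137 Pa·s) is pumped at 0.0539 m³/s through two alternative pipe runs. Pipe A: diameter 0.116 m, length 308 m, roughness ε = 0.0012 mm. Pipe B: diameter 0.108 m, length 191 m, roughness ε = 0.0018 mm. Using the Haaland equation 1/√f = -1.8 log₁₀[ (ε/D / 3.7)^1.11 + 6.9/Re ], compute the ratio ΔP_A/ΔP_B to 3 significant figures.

ΔP_A/ΔP_B ≈ 1.15

Pipe A: V = Q/A = 0.0539/0.01057 = 5.1 m/s; Re = 3.748e+04; ε/D = 1.03e-05; Haaland → f = 0.02214; ΔP_A = f(L/D)(ρV²/2) = 6.637e+05 Pa.
Pipe B: V = Q/A = 0.0539/0.009161 = 5.884 m/s; Re = 4.026e+04; ε/D = 1.67e-05; Haaland → f = 0.0218; ΔP_B = f(L/D)(ρV²/2) = 5.791e+05 Pa.
ΔP_A/ΔP_B = 6.637e+05/5.791e+05 = 1.15.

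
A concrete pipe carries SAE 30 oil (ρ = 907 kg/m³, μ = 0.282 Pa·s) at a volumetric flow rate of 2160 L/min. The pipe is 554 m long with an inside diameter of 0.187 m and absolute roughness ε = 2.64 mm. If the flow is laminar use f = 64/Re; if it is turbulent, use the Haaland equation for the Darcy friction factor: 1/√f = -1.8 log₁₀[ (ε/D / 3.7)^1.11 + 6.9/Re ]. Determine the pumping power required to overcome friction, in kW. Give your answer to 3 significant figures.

P ≈ 6.75 kW

Q = 2160 L/min = 2160/60000 = 0.036 m³/s.
Cross-sectional area A = πD²/4 = π(0.187)²/4 = 0.02746 m²; mean velocity V = Q/A = 0.036/0.02746 = 1.311 m/s.
Reynolds number Re = ρVD/μ = 907 · 1.311 · 0.187 / 0.282 = 788.4.
Re < 2300 → laminar flow, so f = 64/Re = 64/788.4 = 0.08118 (the turbulent correlation is not needed).
Darcy-Weisbach: ΔP = f(L/D)(ρV²/2) = 0.08118·(554/0.187)·(907·1.311²/2) = 0.08118·2963·779.2 = 1.874e+05 Pa.
Pumping power P = QΔP = 0.036·1.874e+05 = 6746 W = 6.75 kW.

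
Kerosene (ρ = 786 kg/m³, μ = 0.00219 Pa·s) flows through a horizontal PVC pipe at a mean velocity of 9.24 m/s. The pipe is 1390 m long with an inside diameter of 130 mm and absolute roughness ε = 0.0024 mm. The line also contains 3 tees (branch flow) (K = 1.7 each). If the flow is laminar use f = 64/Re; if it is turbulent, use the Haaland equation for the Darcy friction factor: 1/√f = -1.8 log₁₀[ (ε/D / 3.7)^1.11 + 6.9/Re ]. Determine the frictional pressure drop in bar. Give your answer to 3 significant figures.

Reynolds number Re = ρVD/μ = 786 · 9.24 · 0.13 / 0.00219 = 4.311e+05.
Re > 4000 → turbulent. Relative roughness ε/D = 2.4e-06/0.13 = 1.85e-05. Haaland: 1/√f = -1.8 log₁₀[(1.85e-05/3.7)^1.11 + 6.9/4.311e+05] = -1.8 log₁₀[1.3e-06 + 1.6e-05] = 8.571, so f = 0.01361.
Total minor-loss coefficient ΣK = 3·1.7 = 5.1.
ΔP = [f·L/D + ΣK]·(ρV²/2) = [0.01361·1390/0.13 + 5.1]·(786·9.24²/2) = [145.5 + 5.1]·3.355e+04 = 5.055e+06 Pa.
ΔP = 5.055e+06 Pa = 50.5 bar.

ΔP ≈ 50.5 bar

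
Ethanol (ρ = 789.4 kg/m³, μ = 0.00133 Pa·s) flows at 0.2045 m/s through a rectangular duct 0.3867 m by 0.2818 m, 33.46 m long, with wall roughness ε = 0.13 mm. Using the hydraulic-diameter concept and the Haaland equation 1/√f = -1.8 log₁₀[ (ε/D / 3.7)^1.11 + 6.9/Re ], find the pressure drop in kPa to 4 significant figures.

Hydraulic diameter D_h = 4A/P = 4·(0.3867·0.2818)/(2·(0.3867+0.2818)) = 0.4359/1.337 = 0.326 m.
Re = ρVD_h/μ = 789.4·0.2045·0.326/0.00133 = 3.957e+04.
ε/D_h = 0.00013/0.326 = 0.000399; Haaland gives 1/√f = -1.8 log₁₀[3.95e-05+0.000174] = 6.606, so f = 0.02292.
ΔP = f(L/D_h)(ρV²/2) = 0.02292·33.46/0.326·16.51 = 38.82 Pa.
ΔP = 0.03882 kPa.

ΔP ≈ 0.03882 kPa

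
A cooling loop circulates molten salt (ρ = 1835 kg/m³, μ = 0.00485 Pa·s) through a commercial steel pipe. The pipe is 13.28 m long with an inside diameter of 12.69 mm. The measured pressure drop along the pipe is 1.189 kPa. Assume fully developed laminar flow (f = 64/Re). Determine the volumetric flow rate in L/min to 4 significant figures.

For laminar flow, f = 64/Re with Re = ρVD/μ, so Darcy-Weisbach reduces to ΔP = 32μLV/D². Solving for V: V = ΔP·D²/(32μL) = 1189·(0.01269)²/(32·0.00485·13.28) = 0.0929 m/s.
Check: Re = ρVD/μ = 1835·0.0929·0.01269/0.00485 = 446 < 2300, so the laminar assumption holds.
Q = V·A = 0.0929·(π/4·0.01269²) = 1.175e-05 m³/s = 0.7050 L/min.

Q ≈ 0.7050 L/min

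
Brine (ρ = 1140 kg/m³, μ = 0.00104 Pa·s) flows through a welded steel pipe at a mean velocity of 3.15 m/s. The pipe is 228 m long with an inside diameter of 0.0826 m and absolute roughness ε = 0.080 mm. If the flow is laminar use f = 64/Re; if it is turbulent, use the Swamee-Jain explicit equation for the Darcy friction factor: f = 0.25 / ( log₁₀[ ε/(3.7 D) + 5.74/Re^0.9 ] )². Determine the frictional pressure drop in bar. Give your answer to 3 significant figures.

ΔP ≈ 3.23 bar

Reynolds number Re = ρVD/μ = 1140 · 3.15 · 0.0826 / 0.00104 = 2.852e+05.
Re > 4000 → turbulent. Relative roughness ε/D = 8e-05/0.0826 = 0.000969. Swamee-Jain: f = 0.25/(log₁₀[0.000969/3.7 + 5.74/2.852e+05^0.9])² = 0.25/(log₁₀[0.000262 + 7.07e-05])² = 0.25/(-3.478)² = 0.02066.
Darcy-Weisbach: ΔP = f(L/D)(ρV²/2) = 0.02066·(228/0.0826)·(1140·3.15²/2) = 0.02066·2760·5656 = 3.226e+05 Pa.
ΔP = 3.226e+05 Pa = 3.23 bar.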